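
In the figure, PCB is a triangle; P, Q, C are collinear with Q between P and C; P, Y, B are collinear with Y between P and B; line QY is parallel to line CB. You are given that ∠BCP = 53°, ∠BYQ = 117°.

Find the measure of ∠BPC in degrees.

1. ∠PQY = 53°  [QY∥CB, corresponding at Q]
2. ∠PYQ = 63°  [linear pair at Y on PB]
3. ∠QPY = 64°  [△PQY]
4. ∠BPC = 64°  [Q on PC, Y on PB]

∠BPC = 64°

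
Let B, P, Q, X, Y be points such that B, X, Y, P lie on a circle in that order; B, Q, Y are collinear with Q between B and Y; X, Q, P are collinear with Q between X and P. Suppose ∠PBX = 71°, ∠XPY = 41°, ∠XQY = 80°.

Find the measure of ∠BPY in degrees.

1. ∠PYX = 109°  [cyclic BXYP, opposite ∠B+∠Y]
2. ∠XBY = 41°  [same arc XY]
3. ∠PXY = 30°  [△XYP]
4. ∠BYX = 70°  [△XQY]
5. ∠BXY = 69°  [△BXY]
6. ∠BPY = 111°  [cyclic BXYP, opposite ∠X+∠P]

∠BPY = 111°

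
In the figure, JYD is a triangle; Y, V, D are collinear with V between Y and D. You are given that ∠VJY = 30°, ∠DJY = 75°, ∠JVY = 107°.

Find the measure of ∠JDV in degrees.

1. ∠JYV = 43°  [△JYV]
2. ∠DYJ = 43°  [V on ray YD]
3. ∠JDY = 62°  [△JYD]
4. ∠JDV = 62°  [V on ray DY]

∠JDV = 62°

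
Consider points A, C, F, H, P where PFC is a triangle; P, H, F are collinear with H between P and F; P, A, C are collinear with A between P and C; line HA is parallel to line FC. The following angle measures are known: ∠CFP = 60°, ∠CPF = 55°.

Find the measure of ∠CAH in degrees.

∠CAH = 115°

1. ∠FCP = 65°  [△PFC]
2. ∠HAP = 65°  [HA∥FC, corresponding at A]
3. ∠CAH = 115°  [linear pair at A on PC]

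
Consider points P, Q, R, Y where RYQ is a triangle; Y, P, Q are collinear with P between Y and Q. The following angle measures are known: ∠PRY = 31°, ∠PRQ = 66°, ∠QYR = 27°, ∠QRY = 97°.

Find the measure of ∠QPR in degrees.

∠QPR = 58°

1. ∠RQY = 56°  [△RYQ]
2. ∠PQR = 56°  [P on ray QY]
3. ∠QPR = 58°  [△RPQ]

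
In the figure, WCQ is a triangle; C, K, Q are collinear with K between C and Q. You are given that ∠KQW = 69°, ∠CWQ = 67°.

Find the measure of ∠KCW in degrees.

1. ∠CQW = 69°  [K on ray QC]
2. ∠QCW = 44°  [△WCQ]
3. ∠KCW = 44°  [K on ray CQ]

∠KCW = 44°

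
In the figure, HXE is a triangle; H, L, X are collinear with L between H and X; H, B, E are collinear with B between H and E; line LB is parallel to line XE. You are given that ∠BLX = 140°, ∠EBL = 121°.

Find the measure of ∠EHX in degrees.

1. ∠BLH = 40°  [linear pair at L on HX]
2. ∠HBL = 59°  [linear pair at B on HE]
3. ∠BHL = 81°  [△HLB]
4. ∠EHX = 81°  [L on HX, B on HE]

∠EHX = 81°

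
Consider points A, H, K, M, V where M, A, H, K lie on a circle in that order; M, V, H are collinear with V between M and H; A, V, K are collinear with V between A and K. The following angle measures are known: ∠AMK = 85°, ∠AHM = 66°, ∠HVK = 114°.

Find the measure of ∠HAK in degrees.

1. ∠AKM = 66°  [same arc MA]
2. ∠KVM = 66°  [linear pair at V on MH]
3. ∠HMK = 48°  [△MVK]
4. ∠HAK = 48°  [same arc HK]

∠HAK = 48°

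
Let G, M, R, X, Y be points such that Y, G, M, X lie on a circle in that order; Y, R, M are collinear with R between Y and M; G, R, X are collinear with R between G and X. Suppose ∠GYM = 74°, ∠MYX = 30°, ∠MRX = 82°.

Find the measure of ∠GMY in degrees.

1. ∠MGX = 30°  [same arc MX]
2. ∠GRY = 82°  [vertical angles at R]
3. ∠GRM = 98°  [linear pair at R on YM]
4. ∠GMY = 52°  [△GRM]

∠GMY = 52°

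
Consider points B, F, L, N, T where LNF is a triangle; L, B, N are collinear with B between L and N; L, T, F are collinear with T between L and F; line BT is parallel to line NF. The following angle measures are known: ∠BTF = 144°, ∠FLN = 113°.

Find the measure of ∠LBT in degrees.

1. ∠BTL = 36°  [linear pair at T on LF]
2. ∠BLT = 113°  [B on LN, T on LF]
3. ∠LBT = 31°  [△LBT]

∠LBT = 31°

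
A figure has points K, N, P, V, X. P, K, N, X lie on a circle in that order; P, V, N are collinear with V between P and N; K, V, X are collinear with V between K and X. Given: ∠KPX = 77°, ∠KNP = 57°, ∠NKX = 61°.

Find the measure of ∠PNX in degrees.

1. ∠KXP = 57°  [same arc PK]
2. ∠PKX = 46°  [△PKX]
3. ∠PNX = 46°  [same arc PX]

∠PNX = 46°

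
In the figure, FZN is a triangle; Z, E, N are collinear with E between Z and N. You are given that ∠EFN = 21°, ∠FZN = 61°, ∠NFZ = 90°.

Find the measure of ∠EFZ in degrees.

∠EFZ = 69°

1. ∠FNZ = 29°  [△FZN]
2. ∠EZF = 61°  [E on ray ZN]
3. ∠ENF = 29°  [E on ray NZ]
4. ∠FEN = 130°  [△FEN]
5. ∠FEZ = 50°  [linear pair at E on ZN]
6. ∠EFZ = 69°  [△FZE]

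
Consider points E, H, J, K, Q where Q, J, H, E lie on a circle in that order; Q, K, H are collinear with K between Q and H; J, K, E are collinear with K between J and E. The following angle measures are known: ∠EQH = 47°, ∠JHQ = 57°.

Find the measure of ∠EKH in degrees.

1. ∠JEQ = 57°  [same arc QJ]
2. ∠EKQ = 76°  [△QKE]
3. ∠EKH = 104°  [linear pair at K on QH]

∠EKH = 104°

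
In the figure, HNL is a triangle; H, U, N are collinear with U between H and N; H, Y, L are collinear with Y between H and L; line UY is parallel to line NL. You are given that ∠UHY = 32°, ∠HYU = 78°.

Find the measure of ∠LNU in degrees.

∠LNU = 70°

1. ∠HUY = 70°  [△HUY]
2. ∠NUY = 110°  [linear pair at U on HN]
3. ∠LNU = 70°  [UY∥NL, co-interior at N–U]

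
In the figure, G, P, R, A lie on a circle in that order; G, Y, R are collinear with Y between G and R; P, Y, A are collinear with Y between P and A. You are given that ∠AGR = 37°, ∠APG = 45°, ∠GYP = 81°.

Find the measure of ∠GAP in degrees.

∠GAP = 44°

1. ∠APR = 37°  [same arc RA]
2. ∠PYR = 99°  [linear pair at Y on GR]
3. ∠GRP = 44°  [△PYR]
4. ∠GAP = 44°  [same arc GP]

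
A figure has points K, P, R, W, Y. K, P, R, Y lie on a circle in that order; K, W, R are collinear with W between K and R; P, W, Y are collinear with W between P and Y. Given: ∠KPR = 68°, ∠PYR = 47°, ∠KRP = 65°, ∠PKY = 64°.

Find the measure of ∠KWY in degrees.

1. ∠PKR = 47°  [△KPR]
2. ∠KYP = 65°  [same arc KP]
3. ∠KPY = 51°  [△KPY]
4. ∠KWP = 82°  [△KWP]
5. ∠RWY = 82°  [vertical angles at W]
6. ∠KWY = 98°  [linear pair at W on KR]

∠KWY = 98°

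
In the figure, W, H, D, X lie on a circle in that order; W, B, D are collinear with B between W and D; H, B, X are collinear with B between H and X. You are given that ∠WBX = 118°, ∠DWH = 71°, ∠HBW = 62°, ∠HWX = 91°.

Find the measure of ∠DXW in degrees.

∠DXW = 113°

1. ∠DBX = 62°  [linear pair at B on WD]
2. ∠DXH = 71°  [same arc HD]
3. ∠WHX = 47°  [△WBH]
4. ∠HXW = 42°  [△WHX]
5. ∠WDX = 47°  [△DBX]
6. ∠DWX = 20°  [△WBX]
7. ∠DXW = 113°  [△WDX]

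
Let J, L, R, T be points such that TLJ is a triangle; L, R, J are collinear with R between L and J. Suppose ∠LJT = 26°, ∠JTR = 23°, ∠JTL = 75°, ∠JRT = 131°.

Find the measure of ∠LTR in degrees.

1. ∠JLT = 79°  [△TLJ]
2. ∠LRT = 49°  [linear pair at R on LJ]
3. ∠RLT = 79°  [R on ray LJ]
4. ∠LTR = 52°  [△TLR]

∠LTR = 52°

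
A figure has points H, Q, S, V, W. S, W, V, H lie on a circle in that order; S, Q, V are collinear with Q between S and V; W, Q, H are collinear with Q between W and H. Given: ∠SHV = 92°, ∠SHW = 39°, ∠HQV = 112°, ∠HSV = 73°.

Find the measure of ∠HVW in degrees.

1. ∠HVS = 15°  [△SVH]
2. ∠VHW = 53°  [△VQH]
3. ∠HWV = 73°  [same arc VH]
4. ∠HVW = 54°  [△WVH]

∠HVW = 54°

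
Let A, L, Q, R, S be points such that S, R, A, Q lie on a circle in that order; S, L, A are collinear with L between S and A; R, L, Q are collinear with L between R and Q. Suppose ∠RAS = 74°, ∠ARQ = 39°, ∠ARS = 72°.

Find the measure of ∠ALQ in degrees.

∠ALQ = 113°

1. ∠RQS = 74°  [same arc SR]
2. ∠ASQ = 39°  [same arc AQ]
3. ∠QLS = 67°  [△SLQ]
4. ∠ALQ = 113°  [linear pair at L on SA]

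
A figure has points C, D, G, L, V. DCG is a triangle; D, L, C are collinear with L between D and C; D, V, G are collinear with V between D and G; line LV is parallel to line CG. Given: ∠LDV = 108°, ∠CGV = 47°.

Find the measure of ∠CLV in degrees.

1. ∠CDG = 108°  [L on DC, V on DG]
2. ∠CGD = 47°  [V on ray GD]
3. ∠DCG = 25°  [△DCG]
4. ∠DLV = 25°  [LV∥CG, corresponding at L]
5. ∠CLV = 155°  [linear pair at L on DC]

∠CLV = 155°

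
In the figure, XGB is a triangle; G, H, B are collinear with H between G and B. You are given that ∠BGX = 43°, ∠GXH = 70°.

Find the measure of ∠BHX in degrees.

1. ∠HGX = 43°  [H on ray GB]
2. ∠GHX = 67°  [△XGH]
3. ∠BHX = 113°  [linear pair at H on GB]

∠BHX = 113°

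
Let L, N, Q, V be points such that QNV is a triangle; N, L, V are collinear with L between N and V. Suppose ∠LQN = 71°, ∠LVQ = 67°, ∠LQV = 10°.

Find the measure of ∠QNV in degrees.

1. ∠QLV = 103°  [△QLV]
2. ∠NLQ = 77°  [linear pair at L on NV]
3. ∠LNQ = 32°  [△QNL]
4. ∠QNV = 32°  [L on ray NV]

∠QNV = 32°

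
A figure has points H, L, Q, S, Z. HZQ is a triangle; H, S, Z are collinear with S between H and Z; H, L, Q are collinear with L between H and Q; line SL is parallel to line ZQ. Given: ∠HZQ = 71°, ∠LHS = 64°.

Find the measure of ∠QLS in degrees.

1. ∠HSL = 71°  [SL∥ZQ, corresponding at S]
2. ∠HLS = 45°  [△HSL]
3. ∠QLS = 135°  [linear pair at L on HQ]

∠QLS = 135°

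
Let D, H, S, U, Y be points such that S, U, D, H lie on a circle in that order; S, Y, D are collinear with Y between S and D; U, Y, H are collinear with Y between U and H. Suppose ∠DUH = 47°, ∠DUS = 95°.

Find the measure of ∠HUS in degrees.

1. ∠DSH = 47°  [same arc DH]
2. ∠DHS = 85°  [cyclic SUDH, opposite ∠U+∠H]
3. ∠HDS = 48°  [△SDH]
4. ∠HUS = 48°  [same arc SH]

∠HUS = 48°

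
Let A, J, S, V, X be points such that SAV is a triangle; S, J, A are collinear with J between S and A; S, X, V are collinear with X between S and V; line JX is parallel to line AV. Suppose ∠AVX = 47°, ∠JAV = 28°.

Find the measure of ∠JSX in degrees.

∠JSX = 105°

1. ∠AVS = 47°  [X on ray VS]
2. ∠SAV = 28°  [J on ray AS]
3. ∠ASV = 105°  [△SAV]
4. ∠JSX = 105°  [J on SA, X on SV]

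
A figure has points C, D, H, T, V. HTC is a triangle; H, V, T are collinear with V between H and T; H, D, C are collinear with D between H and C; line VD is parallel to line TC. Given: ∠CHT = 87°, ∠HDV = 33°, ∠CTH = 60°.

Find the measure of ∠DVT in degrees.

∠DVT = 120°

1. ∠DHV = 87°  [V on HT, D on HC]
2. ∠DVH = 60°  [△HVD]
3. ∠DVT = 120°  [linear pair at V on HT]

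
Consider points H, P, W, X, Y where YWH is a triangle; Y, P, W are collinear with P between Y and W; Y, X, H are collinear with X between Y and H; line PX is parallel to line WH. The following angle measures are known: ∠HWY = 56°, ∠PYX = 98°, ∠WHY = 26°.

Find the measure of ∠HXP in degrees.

∠HXP = 154°

1. ∠XPY = 56°  [PX∥WH, corresponding at P]
2. ∠PXY = 26°  [△YPX]
3. ∠HXP = 154°  [linear pair at X on YH]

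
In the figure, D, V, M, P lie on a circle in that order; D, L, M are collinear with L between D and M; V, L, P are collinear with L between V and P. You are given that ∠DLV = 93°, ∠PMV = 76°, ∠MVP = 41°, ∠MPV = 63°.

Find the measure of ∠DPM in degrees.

∠DPM = 115°

1. ∠MLP = 93°  [vertical angles at L]
2. ∠MDP = 41°  [same arc MP]
3. ∠DMP = 24°  [△MLP]
4. ∠DPM = 115°  [△DMP]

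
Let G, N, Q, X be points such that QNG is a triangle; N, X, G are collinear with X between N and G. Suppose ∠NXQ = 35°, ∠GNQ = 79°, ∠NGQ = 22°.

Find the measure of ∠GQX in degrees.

∠GQX = 13°

1. ∠GXQ = 145°  [linear pair at X on NG]
2. ∠QGX = 22°  [X on ray GN]
3. ∠GQX = 13°  [△QXG]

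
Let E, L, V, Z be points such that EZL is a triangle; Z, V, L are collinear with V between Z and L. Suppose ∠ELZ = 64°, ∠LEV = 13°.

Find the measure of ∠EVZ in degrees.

∠EVZ = 77°

1. ∠ELV = 64°  [V on ray LZ]
2. ∠EVL = 103°  [△EVL]
3. ∠EVZ = 77°  [linear pair at V on ZL]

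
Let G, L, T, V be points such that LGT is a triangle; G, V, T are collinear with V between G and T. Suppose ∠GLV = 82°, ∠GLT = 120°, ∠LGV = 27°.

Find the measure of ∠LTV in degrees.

∠LTV = 33°

1. ∠LGT = 27°  [V on ray GT]
2. ∠GTL = 33°  [△LGT]
3. ∠LTV = 33°  [V on ray TG]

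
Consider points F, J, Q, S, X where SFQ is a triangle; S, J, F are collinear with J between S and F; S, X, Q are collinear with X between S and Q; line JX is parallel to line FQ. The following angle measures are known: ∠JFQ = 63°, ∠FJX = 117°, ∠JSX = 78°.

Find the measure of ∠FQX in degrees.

1. ∠QFS = 63°  [J on ray FS]
2. ∠FSQ = 78°  [J on SF, X on SQ]
3. ∠FQS = 39°  [△SFQ]
4. ∠FQX = 39°  [X on ray QS]

∠FQX = 39°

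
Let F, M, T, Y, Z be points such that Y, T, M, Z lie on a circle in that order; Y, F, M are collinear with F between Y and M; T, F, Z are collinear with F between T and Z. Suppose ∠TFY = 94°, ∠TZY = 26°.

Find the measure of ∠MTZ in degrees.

1. ∠MFT = 86°  [linear pair at F on YM]
2. ∠TMY = 26°  [same arc YT]
3. ∠MTZ = 68°  [△TFM]

∠MTZ = 68°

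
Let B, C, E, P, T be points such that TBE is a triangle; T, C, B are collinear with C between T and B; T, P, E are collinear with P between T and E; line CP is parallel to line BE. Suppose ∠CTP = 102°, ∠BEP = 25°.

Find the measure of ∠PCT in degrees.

∠PCT = 53°

1. ∠BTE = 102°  [C on TB, P on TE]
2. ∠BET = 25°  [P on ray ET]
3. ∠EBT = 53°  [△TBE]
4. ∠PCT = 53°  [CP∥BE, corresponding at C]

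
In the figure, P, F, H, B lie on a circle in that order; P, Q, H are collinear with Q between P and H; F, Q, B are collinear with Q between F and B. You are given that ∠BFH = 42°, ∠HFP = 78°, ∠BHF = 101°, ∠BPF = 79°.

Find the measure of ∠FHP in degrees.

∠FHP = 65°

1. ∠FBH = 37°  [△FHB]
2. ∠FPH = 37°  [same arc FH]
3. ∠FHP = 65°  [△PFH]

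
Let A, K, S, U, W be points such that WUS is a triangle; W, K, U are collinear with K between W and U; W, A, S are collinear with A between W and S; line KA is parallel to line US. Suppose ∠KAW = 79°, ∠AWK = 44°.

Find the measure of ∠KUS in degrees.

1. ∠AKW = 57°  [△WKA]
2. ∠AKU = 123°  [linear pair at K on WU]
3. ∠KUS = 57°  [KA∥US, co-interior at U–K]

∠KUS = 57°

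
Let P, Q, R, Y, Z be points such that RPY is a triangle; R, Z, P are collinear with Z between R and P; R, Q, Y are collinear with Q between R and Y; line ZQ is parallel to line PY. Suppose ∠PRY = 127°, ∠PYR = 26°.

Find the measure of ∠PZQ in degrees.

1. ∠RPY = 27°  [△RPY]
2. ∠QZR = 27°  [ZQ∥PY, corresponding at Z]
3. ∠PZQ = 153°  [linear pair at Z on RP]

∠PZQ = 153°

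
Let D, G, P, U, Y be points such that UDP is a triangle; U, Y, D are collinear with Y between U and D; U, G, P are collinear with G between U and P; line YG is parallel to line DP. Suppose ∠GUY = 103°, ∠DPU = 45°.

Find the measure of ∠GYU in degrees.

1. ∠DUP = 103°  [Y on UD, G on UP]
2. ∠PDU = 32°  [△UDP]
3. ∠GYU = 32°  [YG∥DP, corresponding at Y]

∠GYU = 32°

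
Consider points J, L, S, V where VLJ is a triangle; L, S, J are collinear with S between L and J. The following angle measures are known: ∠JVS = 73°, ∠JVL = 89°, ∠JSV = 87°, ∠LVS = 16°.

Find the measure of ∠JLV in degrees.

1. ∠LSV = 93°  [linear pair at S on LJ]
2. ∠SLV = 71°  [△VLS]
3. ∠JLV = 71°  [S on ray LJ]

∠JLV = 71°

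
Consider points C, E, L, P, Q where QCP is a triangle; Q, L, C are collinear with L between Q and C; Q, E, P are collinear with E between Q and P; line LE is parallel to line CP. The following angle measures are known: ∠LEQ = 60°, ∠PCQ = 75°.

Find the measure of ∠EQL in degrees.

1. ∠CPQ = 60°  [LE∥CP, corresponding at E]
2. ∠CQP = 45°  [△QCP]
3. ∠EQL = 45°  [L on QC, E on QP]

∠EQL = 45°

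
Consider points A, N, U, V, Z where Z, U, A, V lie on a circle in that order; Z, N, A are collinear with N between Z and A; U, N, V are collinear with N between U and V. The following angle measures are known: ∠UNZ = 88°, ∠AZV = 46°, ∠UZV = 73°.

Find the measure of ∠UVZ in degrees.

∠UVZ = 42°

1. ∠ANV = 88°  [vertical angles at N]
2. ∠VNZ = 92°  [linear pair at N on ZA]
3. ∠UVZ = 42°  [△ZNV]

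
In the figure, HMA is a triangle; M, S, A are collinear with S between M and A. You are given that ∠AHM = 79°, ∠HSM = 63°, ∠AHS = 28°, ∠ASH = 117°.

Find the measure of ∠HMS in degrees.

∠HMS = 66°

1. ∠HAS = 35°  [△HSA]
2. ∠HAM = 35°  [S on ray AM]
3. ∠AMH = 66°  [△HMA]
4. ∠HMS = 66°  [S on ray MA]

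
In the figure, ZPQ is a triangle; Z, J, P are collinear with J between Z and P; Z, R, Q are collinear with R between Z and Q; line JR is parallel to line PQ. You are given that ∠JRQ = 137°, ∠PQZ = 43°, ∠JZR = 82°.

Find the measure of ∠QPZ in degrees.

1. ∠JRZ = 43°  [linear pair at R on ZQ]
2. ∠RJZ = 55°  [△ZJR]
3. ∠QPZ = 55°  [JR∥PQ, corresponding at J]

∠QPZ = 55°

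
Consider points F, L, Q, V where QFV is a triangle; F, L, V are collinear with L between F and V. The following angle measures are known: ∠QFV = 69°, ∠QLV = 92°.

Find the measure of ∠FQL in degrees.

∠FQL = 23°

1. ∠LFQ = 69°  [L on ray FV]
2. ∠FLQ = 88°  [linear pair at L on FV]
3. ∠FQL = 23°  [△QFL]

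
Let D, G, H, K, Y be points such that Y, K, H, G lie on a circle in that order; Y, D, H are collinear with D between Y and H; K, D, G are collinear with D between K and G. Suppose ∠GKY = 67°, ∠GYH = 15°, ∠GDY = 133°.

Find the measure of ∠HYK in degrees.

∠HYK = 66°

1. ∠GHY = 67°  [same arc YG]
2. ∠GDH = 47°  [linear pair at D on YH]
3. ∠HGK = 66°  [△HDG]
4. ∠HYK = 66°  [same arc KH]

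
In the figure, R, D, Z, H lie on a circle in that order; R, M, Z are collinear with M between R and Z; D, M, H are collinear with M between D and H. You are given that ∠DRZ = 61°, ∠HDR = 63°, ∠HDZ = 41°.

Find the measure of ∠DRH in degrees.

1. ∠DHZ = 61°  [same arc DZ]
2. ∠DZH = 78°  [△DZH]
3. ∠DRH = 102°  [cyclic RDZH, opposite ∠R+∠Z]

∠DRH = 102°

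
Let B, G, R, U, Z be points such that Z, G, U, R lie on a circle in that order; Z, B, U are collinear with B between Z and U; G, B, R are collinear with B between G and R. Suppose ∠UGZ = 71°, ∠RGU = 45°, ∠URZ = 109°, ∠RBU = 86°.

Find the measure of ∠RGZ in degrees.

∠RGZ = 26°

1. ∠RZU = 45°  [same arc UR]
2. ∠RUZ = 26°  [△ZUR]
3. ∠RGZ = 26°  [same arc ZR]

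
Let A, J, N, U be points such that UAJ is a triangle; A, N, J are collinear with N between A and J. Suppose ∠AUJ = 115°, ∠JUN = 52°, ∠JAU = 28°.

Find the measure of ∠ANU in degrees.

∠ANU = 89°

1. ∠AJU = 37°  [△UAJ]
2. ∠NJU = 37°  [N on ray JA]
3. ∠JNU = 91°  [△UNJ]
4. ∠ANU = 89°  [linear pair at N on AJ]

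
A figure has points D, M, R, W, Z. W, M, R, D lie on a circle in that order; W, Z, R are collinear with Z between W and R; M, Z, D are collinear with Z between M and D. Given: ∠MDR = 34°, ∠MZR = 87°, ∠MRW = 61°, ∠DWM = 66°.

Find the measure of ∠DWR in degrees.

1. ∠DZW = 87°  [vertical angles at Z]
2. ∠MDW = 61°  [same arc WM]
3. ∠DWR = 32°  [△WZD]

∠DWR = 32°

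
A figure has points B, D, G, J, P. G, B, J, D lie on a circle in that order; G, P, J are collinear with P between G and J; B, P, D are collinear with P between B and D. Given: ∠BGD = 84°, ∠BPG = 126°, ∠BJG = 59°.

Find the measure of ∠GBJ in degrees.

∠GBJ = 104°

1. ∠BJD = 96°  [cyclic GBJD, opposite ∠G+∠J]
2. ∠BPJ = 54°  [linear pair at P on GJ]
3. ∠DBJ = 67°  [△BPJ]
4. ∠BDJ = 17°  [△BJD]
5. ∠BGJ = 17°  [same arc BJ]
6. ∠GBJ = 104°  [△GBJ]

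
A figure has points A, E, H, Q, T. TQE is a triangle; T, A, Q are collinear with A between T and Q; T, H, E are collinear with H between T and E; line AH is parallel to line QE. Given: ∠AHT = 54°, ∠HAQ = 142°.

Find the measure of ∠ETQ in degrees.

∠ETQ = 88°

1. ∠HAT = 38°  [linear pair at A on TQ]
2. ∠ATH = 88°  [△TAH]
3. ∠ETQ = 88°  [A on TQ, H on TE]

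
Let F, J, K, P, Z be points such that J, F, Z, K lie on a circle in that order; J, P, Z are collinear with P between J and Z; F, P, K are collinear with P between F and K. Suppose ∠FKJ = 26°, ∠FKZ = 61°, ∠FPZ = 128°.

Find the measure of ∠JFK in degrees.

1. ∠FJZ = 61°  [same arc FZ]
2. ∠FPJ = 52°  [linear pair at P on JZ]
3. ∠JFK = 67°  [△JPF]

∠JFK = 67°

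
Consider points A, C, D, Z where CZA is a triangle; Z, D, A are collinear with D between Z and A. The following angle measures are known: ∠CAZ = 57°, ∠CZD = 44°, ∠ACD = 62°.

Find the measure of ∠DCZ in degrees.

∠DCZ = 17°

1. ∠CAD = 57°  [D on ray AZ]
2. ∠ADC = 61°  [△CDA]
3. ∠CDZ = 119°  [linear pair at D on ZA]
4. ∠DCZ = 17°  [△CZD]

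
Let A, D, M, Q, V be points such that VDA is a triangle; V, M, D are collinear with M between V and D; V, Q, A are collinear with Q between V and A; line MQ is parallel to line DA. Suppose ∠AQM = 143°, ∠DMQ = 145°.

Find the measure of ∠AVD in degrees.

∠AVD = 108°

1. ∠MQV = 37°  [linear pair at Q on VA]
2. ∠QMV = 35°  [linear pair at M on VD]
3. ∠MVQ = 108°  [△VMQ]
4. ∠AVD = 108°  [M on VD, Q on VA]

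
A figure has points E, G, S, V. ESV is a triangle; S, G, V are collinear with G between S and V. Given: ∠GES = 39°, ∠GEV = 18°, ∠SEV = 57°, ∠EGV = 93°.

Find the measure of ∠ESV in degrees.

∠ESV = 54°

1. ∠EVG = 69°  [△EGV]
2. ∠EVS = 69°  [G on ray VS]
3. ∠ESV = 54°  [△ESV]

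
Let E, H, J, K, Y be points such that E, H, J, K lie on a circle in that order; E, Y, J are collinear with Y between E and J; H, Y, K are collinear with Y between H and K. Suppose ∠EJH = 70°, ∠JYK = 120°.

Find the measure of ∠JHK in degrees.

∠JHK = 50°

1. ∠EKH = 70°  [same arc EH]
2. ∠EYK = 60°  [linear pair at Y on EJ]
3. ∠JEK = 50°  [△EYK]
4. ∠JHK = 50°  [same arc JK]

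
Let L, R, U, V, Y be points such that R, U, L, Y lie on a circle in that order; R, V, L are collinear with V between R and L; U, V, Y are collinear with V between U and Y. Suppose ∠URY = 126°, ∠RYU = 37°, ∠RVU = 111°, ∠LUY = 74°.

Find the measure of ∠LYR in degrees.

∠LYR = 89°

1. ∠RUY = 17°  [△RUY]
2. ∠LRY = 74°  [same arc LY]
3. ∠RLY = 17°  [same arc RY]
4. ∠LYR = 89°  [△RLY]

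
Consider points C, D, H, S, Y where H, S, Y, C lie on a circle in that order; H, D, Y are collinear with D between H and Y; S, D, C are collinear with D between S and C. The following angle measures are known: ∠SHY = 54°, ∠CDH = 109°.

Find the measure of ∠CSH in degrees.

1. ∠SCY = 54°  [same arc SY]
2. ∠CDY = 71°  [linear pair at D on HY]
3. ∠CYH = 55°  [△YDC]
4. ∠CSH = 55°  [same arc HC]

∠CSH = 55°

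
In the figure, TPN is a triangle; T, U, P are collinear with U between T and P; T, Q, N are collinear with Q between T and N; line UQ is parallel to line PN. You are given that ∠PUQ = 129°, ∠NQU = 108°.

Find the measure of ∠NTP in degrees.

∠NTP = 57°

1. ∠QUT = 51°  [linear pair at U on TP]
2. ∠TQU = 72°  [linear pair at Q on TN]
3. ∠QTU = 57°  [△TUQ]
4. ∠NTP = 57°  [U on TP, Q on TN]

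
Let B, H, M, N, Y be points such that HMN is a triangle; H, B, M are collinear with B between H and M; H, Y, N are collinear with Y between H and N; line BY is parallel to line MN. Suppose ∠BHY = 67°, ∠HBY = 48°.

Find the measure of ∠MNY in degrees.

∠MNY = 65°

1. ∠BYH = 65°  [△HBY]
2. ∠BYN = 115°  [linear pair at Y on HN]
3. ∠MNY = 65°  [BY∥MN, co-interior at N–Y]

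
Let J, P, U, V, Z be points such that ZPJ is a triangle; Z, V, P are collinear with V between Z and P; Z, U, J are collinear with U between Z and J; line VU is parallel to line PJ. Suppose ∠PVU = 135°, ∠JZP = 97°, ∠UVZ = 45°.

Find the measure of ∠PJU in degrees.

∠PJU = 38°

1. ∠UZV = 97°  [V on ZP, U on ZJ]
2. ∠VUZ = 38°  [△ZVU]
3. ∠JUV = 142°  [linear pair at U on ZJ]
4. ∠PJU = 38°  [VU∥PJ, co-interior at J–U]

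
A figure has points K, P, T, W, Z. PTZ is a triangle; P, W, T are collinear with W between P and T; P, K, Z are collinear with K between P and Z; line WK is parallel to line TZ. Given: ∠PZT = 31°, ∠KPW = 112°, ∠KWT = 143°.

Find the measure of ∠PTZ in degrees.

1. ∠PKW = 31°  [WK∥TZ, corresponding at K]
2. ∠KWP = 37°  [△PWK]
3. ∠PTZ = 37°  [WK∥TZ, corresponding at W]

∠PTZ = 37°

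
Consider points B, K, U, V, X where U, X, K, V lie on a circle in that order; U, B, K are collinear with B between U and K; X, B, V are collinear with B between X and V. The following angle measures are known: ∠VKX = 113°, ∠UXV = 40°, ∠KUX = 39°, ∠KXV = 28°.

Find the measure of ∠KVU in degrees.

∠KVU = 112°

1. ∠UKV = 40°  [same arc UV]
2. ∠KUV = 28°  [same arc KV]
3. ∠KVU = 112°  [△UKV]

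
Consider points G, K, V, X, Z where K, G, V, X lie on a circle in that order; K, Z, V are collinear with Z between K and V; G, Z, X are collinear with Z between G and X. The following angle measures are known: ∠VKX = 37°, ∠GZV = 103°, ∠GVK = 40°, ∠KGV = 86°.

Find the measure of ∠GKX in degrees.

1. ∠GZK = 77°  [linear pair at Z on KV]
2. ∠GXK = 40°  [same arc KG]
3. ∠GKV = 54°  [△KGV]
4. ∠KGX = 49°  [△KZG]
5. ∠GKX = 91°  [△KGX]

∠GKX = 91°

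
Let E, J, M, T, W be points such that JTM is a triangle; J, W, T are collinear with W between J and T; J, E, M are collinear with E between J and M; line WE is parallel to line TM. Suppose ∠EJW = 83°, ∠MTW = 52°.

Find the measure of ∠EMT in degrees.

1. ∠MJT = 83°  [W on JT, E on JM]
2. ∠JTM = 52°  [W on ray TJ]
3. ∠JMT = 45°  [△JTM]
4. ∠EMT = 45°  [E on ray MJ]

∠EMT = 45°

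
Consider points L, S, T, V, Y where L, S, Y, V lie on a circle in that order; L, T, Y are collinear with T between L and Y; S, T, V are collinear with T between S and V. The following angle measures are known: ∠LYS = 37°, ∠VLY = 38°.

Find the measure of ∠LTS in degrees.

∠LTS = 75°

1. ∠VSY = 38°  [same arc YV]
2. ∠STY = 105°  [△STY]
3. ∠LTS = 75°  [linear pair at T on LY]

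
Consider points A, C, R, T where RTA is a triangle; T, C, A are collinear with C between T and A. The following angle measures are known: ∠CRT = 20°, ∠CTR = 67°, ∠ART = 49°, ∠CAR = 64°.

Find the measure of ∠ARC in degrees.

∠ARC = 29°

1. ∠RCT = 93°  [△RTC]
2. ∠ACR = 87°  [linear pair at C on TA]
3. ∠ARC = 29°  [△RCA]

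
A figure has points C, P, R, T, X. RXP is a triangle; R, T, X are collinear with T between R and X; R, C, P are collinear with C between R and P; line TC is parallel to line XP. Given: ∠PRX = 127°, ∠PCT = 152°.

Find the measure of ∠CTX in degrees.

1. ∠CRT = 127°  [T on RX, C on RP]
2. ∠RCT = 28°  [linear pair at C on RP]
3. ∠CTR = 25°  [△RTC]
4. ∠CTX = 155°  [linear pair at T on RX]

∠CTX = 155°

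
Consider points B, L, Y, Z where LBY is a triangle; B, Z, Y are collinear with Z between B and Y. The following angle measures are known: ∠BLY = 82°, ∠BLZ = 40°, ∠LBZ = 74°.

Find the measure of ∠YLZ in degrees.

1. ∠BZL = 66°  [△LBZ]
2. ∠LBY = 74°  [Z on ray BY]
3. ∠LZY = 114°  [linear pair at Z on BY]
4. ∠BYL = 24°  [△LBY]
5. ∠LYZ = 24°  [Z on ray YB]
6. ∠YLZ = 42°  [△LZY]

∠YLZ = 42°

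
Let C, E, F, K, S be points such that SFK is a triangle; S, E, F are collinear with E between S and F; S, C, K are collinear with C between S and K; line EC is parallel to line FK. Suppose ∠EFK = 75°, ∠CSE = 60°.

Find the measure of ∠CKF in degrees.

∠CKF = 45°

1. ∠KFS = 75°  [E on ray FS]
2. ∠FSK = 60°  [E on SF, C on SK]
3. ∠FKS = 45°  [△SFK]
4. ∠CKF = 45°  [C on ray KS]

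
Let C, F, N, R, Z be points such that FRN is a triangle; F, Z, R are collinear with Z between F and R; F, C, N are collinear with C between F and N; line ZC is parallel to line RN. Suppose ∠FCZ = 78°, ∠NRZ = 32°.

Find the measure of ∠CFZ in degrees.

∠CFZ = 70°

1. ∠FNR = 78°  [ZC∥RN, corresponding at C]
2. ∠FRN = 32°  [Z on ray RF]
3. ∠NFR = 70°  [△FRN]
4. ∠CFZ = 70°  [Z on FR, C on FN]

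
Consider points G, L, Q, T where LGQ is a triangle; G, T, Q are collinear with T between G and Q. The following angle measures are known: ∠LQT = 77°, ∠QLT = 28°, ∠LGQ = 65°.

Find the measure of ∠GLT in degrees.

∠GLT = 10°

1. ∠LTQ = 75°  [△LTQ]
2. ∠LGT = 65°  [T on ray GQ]
3. ∠GTL = 105°  [linear pair at T on GQ]
4. ∠GLT = 10°  [△LGT]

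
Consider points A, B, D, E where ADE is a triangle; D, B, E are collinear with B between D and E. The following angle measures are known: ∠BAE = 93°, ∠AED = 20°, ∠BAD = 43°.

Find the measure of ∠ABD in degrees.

∠ABD = 113°

1. ∠AEB = 20°  [B on ray ED]
2. ∠ABE = 67°  [△ABE]
3. ∠ABD = 113°  [linear pair at B on DE]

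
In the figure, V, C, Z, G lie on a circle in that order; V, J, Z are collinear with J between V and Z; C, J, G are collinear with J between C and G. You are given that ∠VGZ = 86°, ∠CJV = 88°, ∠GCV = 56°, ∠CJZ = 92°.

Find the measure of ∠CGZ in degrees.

∠CGZ = 36°

1. ∠GJZ = 88°  [vertical angles at J]
2. ∠GZV = 56°  [same arc VG]
3. ∠CGZ = 36°  [△ZJG]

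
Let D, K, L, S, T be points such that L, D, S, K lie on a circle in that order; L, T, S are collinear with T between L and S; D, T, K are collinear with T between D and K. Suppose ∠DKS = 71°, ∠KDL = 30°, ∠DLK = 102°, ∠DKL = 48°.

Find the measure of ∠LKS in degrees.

1. ∠DLS = 71°  [same arc DS]
2. ∠DSL = 48°  [same arc LD]
3. ∠LDS = 61°  [△LDS]
4. ∠LKS = 119°  [cyclic LDSK, opposite ∠D+∠K]

∠LKS = 119°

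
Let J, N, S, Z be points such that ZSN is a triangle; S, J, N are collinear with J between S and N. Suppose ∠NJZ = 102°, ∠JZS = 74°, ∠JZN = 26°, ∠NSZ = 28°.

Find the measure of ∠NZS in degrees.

1. ∠JNZ = 52°  [△ZJN]
2. ∠SNZ = 52°  [J on ray NS]
3. ∠NZS = 100°  [△ZSN]

∠NZS = 100°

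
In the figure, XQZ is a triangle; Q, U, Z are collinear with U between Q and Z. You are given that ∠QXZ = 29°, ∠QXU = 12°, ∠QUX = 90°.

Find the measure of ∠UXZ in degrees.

∠UXZ = 17°

1. ∠UQX = 78°  [△XQU]
2. ∠XUZ = 90°  [linear pair at U on QZ]
3. ∠XQZ = 78°  [U on ray QZ]
4. ∠QZX = 73°  [△XQZ]
5. ∠UZX = 73°  [U on ray ZQ]
6. ∠UXZ = 17°  [△XUZ]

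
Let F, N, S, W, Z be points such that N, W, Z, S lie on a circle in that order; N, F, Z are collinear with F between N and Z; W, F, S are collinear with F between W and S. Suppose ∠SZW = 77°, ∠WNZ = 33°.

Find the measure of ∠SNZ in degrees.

1. ∠WSZ = 33°  [same arc WZ]
2. ∠SWZ = 70°  [△WZS]
3. ∠SNZ = 70°  [same arc ZS]

∠SNZ = 70°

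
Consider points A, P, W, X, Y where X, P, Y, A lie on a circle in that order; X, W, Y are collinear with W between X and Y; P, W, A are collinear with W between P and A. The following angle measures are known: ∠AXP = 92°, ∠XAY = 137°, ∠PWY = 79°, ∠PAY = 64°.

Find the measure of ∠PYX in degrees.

1. ∠XPY = 43°  [cyclic XPYA, opposite ∠P+∠A]
2. ∠PXY = 64°  [same arc PY]
3. ∠PYX = 73°  [△XPY]

∠PYX = 73°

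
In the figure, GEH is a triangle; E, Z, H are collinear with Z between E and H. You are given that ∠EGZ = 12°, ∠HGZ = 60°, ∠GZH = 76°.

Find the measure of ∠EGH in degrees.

1. ∠GHZ = 44°  [△GZH]
2. ∠EZG = 104°  [linear pair at Z on EH]
3. ∠EHG = 44°  [Z on ray HE]
4. ∠GEZ = 64°  [△GEZ]
5. ∠GEH = 64°  [Z on ray EH]
6. ∠EGH = 72°  [△GEH]

∠EGH = 72°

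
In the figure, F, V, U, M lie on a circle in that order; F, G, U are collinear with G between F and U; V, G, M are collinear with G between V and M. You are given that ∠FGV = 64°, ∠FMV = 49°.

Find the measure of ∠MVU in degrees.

∠MVU = 15°

1. ∠UGV = 116°  [linear pair at G on FU]
2. ∠FUV = 49°  [same arc FV]
3. ∠MVU = 15°  [△VGU]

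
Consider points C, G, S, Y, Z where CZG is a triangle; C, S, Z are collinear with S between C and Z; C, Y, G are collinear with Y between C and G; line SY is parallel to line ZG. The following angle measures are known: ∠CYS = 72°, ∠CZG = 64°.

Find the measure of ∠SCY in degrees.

∠SCY = 44°

1. ∠CGZ = 72°  [SY∥ZG, corresponding at Y]
2. ∠GCZ = 44°  [△CZG]
3. ∠SCY = 44°  [S on CZ, Y on CG]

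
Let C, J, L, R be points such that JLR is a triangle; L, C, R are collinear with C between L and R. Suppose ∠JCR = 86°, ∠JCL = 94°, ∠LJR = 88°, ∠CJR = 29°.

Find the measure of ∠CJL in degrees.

1. ∠CRJ = 65°  [△JCR]
2. ∠JRL = 65°  [C on ray RL]
3. ∠JLR = 27°  [△JLR]
4. ∠CLJ = 27°  [C on ray LR]
5. ∠CJL = 59°  [△JLC]

∠CJL = 59°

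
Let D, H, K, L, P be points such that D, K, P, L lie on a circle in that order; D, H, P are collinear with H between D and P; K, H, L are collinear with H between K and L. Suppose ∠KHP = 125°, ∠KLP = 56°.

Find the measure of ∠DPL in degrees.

1. ∠DHL = 125°  [vertical angles at H]
2. ∠LHP = 55°  [linear pair at H on DP]
3. ∠DPL = 69°  [△PHL]

∠DPL = 69°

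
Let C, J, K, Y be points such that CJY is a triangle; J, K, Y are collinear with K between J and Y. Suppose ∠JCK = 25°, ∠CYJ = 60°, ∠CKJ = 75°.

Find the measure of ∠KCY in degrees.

∠KCY = 15°

1. ∠CYK = 60°  [K on ray YJ]
2. ∠CKY = 105°  [linear pair at K on JY]
3. ∠KCY = 15°  [△CKY]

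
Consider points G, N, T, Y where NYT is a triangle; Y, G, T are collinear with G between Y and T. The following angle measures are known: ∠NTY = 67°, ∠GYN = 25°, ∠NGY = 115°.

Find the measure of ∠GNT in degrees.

1. ∠GTN = 67°  [G on ray TY]
2. ∠NGT = 65°  [linear pair at G on YT]
3. ∠GNT = 48°  [△NGT]

∠GNT = 48°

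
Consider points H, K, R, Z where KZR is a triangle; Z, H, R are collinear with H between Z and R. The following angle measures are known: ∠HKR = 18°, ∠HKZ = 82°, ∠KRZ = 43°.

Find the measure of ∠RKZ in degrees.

∠RKZ = 100°

1. ∠HRK = 43°  [H on ray RZ]
2. ∠KHR = 119°  [△KHR]
3. ∠KHZ = 61°  [linear pair at H on ZR]
4. ∠HZK = 37°  [△KZH]
5. ∠KZR = 37°  [H on ray ZR]
6. ∠RKZ = 100°  [△KZR]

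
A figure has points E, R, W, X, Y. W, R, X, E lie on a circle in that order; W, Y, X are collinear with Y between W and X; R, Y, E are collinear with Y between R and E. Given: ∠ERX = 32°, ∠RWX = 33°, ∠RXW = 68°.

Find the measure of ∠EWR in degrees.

∠EWR = 65°

1. ∠REX = 33°  [same arc RX]
2. ∠EXR = 115°  [△RXE]
3. ∠EWR = 65°  [cyclic WRXE, opposite ∠W+∠X]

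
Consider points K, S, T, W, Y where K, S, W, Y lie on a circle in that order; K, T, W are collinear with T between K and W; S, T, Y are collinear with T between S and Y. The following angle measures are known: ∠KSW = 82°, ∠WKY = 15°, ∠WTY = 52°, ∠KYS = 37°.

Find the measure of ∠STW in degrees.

1. ∠WSY = 15°  [same arc WY]
2. ∠KWS = 37°  [same arc KS]
3. ∠STW = 128°  [△STW]

∠STW = 128°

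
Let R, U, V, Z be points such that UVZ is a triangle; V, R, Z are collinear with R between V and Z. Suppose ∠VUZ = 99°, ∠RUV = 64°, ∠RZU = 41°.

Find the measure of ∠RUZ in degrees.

1. ∠UZV = 41°  [R on ray ZV]
2. ∠UVZ = 40°  [△UVZ]
3. ∠RVU = 40°  [R on ray VZ]
4. ∠URV = 76°  [△UVR]
5. ∠URZ = 104°  [linear pair at R on VZ]
6. ∠RUZ = 35°  [△URZ]

∠RUZ = 35°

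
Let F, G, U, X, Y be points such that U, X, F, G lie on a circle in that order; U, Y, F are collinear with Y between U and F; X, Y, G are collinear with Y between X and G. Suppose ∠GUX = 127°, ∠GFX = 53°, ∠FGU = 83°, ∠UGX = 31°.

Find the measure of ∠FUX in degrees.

∠FUX = 52°

1. ∠FXU = 97°  [cyclic UXFG, opposite ∠X+∠G]
2. ∠UFX = 31°  [same arc UX]
3. ∠FUX = 52°  [△UXF]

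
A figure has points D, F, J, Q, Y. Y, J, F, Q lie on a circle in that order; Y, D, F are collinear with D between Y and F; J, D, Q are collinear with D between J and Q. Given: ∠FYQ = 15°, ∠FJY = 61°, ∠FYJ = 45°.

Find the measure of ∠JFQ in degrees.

∠JFQ = 120°

1. ∠FJQ = 15°  [same arc FQ]
2. ∠FQJ = 45°  [same arc JF]
3. ∠JFQ = 120°  [△JFQ]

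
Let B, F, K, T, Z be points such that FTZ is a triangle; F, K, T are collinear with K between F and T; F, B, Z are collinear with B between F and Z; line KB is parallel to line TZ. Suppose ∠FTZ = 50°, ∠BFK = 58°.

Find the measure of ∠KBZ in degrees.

1. ∠BKF = 50°  [KB∥TZ, corresponding at K]
2. ∠FBK = 72°  [△FKB]
3. ∠KBZ = 108°  [linear pair at B on FZ]

∠KBZ = 108°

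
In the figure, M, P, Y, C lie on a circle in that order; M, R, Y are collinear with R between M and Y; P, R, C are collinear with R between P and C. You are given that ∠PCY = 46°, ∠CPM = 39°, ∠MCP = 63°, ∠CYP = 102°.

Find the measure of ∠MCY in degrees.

∠MCY = 109°

1. ∠CPY = 32°  [△PYC]
2. ∠CYM = 39°  [same arc MC]
3. ∠CMY = 32°  [same arc YC]
4. ∠MCY = 109°  [△MYC]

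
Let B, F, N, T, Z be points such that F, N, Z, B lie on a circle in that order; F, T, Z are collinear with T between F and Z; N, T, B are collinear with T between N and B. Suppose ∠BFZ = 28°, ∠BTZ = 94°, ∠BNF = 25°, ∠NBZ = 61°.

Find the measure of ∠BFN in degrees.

∠BFN = 89°

1. ∠BNZ = 28°  [same arc ZB]
2. ∠BZN = 91°  [△NZB]
3. ∠BFN = 89°  [cyclic FNZB, opposite ∠F+∠Z]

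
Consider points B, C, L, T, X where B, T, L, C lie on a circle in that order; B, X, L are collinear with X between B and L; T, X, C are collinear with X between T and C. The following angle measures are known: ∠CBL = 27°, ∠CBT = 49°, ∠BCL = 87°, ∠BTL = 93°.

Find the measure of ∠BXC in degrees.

∠BXC = 88°

1. ∠CTL = 27°  [same arc LC]
2. ∠BLC = 66°  [△BLC]
3. ∠CLT = 131°  [cyclic BTLC, opposite ∠B+∠L]
4. ∠LCT = 22°  [△TLC]
5. ∠CXL = 92°  [△LXC]
6. ∠BXC = 88°  [linear pair at X on BL]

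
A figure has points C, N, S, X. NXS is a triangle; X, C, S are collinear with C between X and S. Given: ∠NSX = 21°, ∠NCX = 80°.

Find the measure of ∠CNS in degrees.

1. ∠CSN = 21°  [C on ray SX]
2. ∠NCS = 100°  [linear pair at C on XS]
3. ∠CNS = 59°  [△NCS]

∠CNS = 59°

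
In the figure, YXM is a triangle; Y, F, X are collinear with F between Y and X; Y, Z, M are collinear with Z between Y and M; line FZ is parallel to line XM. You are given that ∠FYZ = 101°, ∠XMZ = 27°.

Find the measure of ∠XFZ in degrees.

∠XFZ = 128°

1. ∠MYX = 101°  [F on YX, Z on YM]
2. ∠XMY = 27°  [Z on ray MY]
3. ∠MXY = 52°  [△YXM]
4. ∠YFZ = 52°  [FZ∥XM, corresponding at F]
5. ∠XFZ = 128°  [linear pair at F on YX]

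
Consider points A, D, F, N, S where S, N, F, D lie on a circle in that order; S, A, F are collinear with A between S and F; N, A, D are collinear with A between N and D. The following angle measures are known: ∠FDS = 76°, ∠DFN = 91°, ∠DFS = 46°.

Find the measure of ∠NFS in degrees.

∠NFS = 45°

1. ∠DSN = 89°  [cyclic SNFD, opposite ∠S+∠F]
2. ∠DNS = 46°  [same arc SD]
3. ∠NDS = 45°  [△SND]
4. ∠NFS = 45°  [same arc SN]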